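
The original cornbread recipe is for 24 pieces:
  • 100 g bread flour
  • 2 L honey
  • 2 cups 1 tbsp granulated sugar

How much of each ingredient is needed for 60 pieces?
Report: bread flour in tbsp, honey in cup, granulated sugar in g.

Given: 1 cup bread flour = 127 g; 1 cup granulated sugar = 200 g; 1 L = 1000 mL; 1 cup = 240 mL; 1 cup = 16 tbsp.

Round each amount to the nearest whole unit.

Scaling factor: 60/24 = 5/2 = 2.5.
bread flour: 100 g × 5/2 ÷ 127 g/cup × 16 tbsp/cup ≈ 31 tbsp
honey: 2 L × 5/2 × 1000 mL/L ÷ 240 mL/cup ≈ 21 cup
granulated sugar: (2 cup + 1 tbsp = 2.0625 cup) × 5/2 × 200 g/cup ≈ 1031 g

bread flour: 31 tbsp; honey: 21 cup; granulated sugar: 1031 g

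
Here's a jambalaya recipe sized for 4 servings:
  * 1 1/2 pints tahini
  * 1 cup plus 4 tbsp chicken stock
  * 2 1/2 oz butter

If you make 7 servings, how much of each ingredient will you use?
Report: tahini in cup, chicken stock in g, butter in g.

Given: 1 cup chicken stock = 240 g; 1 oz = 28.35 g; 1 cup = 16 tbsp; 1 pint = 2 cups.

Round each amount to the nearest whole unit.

Scaling factor: 7/4 = 1.75.
tahini: 1.5 pint × 7/4 × 2 cup/pint ≈ 5 cup
chicken stock: (1 cup + 4 tbsp = 1.25 cup) × 7/4 × 240 g/cup = 525 g
butter: 2.5 oz × 7/4 × 28.35 g/oz ≈ 124 g

tahini: 5 cup; chicken stock: 525 g; butter: 124 g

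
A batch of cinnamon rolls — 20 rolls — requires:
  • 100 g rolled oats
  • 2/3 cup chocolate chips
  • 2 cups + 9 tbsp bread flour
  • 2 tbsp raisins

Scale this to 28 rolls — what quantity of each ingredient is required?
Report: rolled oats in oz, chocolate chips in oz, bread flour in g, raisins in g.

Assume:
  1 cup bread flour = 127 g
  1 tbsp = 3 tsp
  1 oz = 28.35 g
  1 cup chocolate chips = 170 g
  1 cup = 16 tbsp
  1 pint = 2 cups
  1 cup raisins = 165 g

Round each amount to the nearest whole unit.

rolled oats: 5 oz; chocolate chips: 6 oz; bread flour: 456 g; raisins: 29 g

Scaling factor: 28/20 = 7/5 = 1.4.
rolled oats: 100 g × 7/5 ÷ 28.35 g/oz ≈ 5 oz
chocolate chips: 2/3 cup × 7/5 × 170 g/cup ÷ 28.35 g/oz ≈ 6 oz
bread flour: (2 cup + 9 tbsp = 2.5625 cup) × 7/5 × 127 g/cup ≈ 456 g
raisins: 2 tbsp × 7/5 ÷ 16 tbsp/cup × 165 g/cup ≈ 29 g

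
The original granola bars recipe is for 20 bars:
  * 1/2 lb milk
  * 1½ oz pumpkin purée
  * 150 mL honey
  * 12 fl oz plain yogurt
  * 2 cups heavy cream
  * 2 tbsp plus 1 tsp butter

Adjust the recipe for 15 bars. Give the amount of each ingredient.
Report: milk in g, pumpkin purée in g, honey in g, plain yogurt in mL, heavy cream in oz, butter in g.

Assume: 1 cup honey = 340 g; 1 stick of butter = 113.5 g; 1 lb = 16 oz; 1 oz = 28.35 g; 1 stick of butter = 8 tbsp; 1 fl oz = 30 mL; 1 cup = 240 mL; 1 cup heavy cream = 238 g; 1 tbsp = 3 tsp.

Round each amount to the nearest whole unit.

Scaling factor: 15/20 = 3/4 = 0.75.
milk: 0.5 lb × 3/4 × 16 oz/lb × 28.35 g/oz ≈ 170 g
pumpkin purée: 1.5 oz × 3/4 × 28.35 g/oz ≈ 32 g
honey: 150 mL × 3/4 ÷ 240 mL/cup × 340 g/cup ≈ 159 g
plain yogurt: 12 fl oz × 3/4 × 30 mL/fl oz = 270 mL
heavy cream: 2 cup × 3/4 × 238 g/cup ÷ 28.35 g/oz ≈ 13 oz
butter: (2 tbsp + 1 tsp = 7/3 tbsp) × 3/4 ÷ 8 tbsp/stick × 113.5 g/stick ≈ 25 g

milk: 170 g; pumpkin purée: 32 g; honey: 159 g; plain yogurt: 270 mL; heavy cream: 13 oz; butter: 25 g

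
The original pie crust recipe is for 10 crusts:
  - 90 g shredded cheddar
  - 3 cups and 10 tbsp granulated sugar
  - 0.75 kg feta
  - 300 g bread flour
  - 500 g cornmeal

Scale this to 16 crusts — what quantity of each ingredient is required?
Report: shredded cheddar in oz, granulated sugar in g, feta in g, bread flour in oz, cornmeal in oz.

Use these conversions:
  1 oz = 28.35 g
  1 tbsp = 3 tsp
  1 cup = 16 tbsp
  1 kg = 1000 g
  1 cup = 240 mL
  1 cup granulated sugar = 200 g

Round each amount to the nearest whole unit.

Scaling factor: 16/10 = 8/5 = 1.6.
shredded cheddar: 90 g × 8/5 ÷ 28.35 g/oz ≈ 5 oz
granulated sugar: (3 cup + 10 tbsp = 3.625 cup) × 8/5 × 200 g/cup = 1160 g
feta: 0.75 kg × 8/5 × 1000 g/kg = 1200 g
bread flour: 300 g × 8/5 ÷ 28.35 g/oz ≈ 17 oz
cornmeal: 500 g × 8/5 ÷ 28.35 g/oz ≈ 28 oz

shredded cheddar: 5 oz; granulated sugar: 1160 g; feta: 1200 g; bread flour: 17 oz; cornmeal: 28 oz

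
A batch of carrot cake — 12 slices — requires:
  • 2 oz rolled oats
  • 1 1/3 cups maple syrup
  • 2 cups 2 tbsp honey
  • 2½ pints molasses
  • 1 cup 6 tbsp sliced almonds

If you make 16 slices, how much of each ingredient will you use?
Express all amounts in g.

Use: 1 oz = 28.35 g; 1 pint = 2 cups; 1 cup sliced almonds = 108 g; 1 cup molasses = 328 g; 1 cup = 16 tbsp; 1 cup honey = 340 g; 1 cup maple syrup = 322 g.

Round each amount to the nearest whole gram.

rolled oats: 76 g; maple syrup: 572 g; honey: 963 g; molasses: 2187 g; sliced almonds: 198 g

Scaling factor: 16/12 = 4/3.
rolled oats: 2 oz × 4/3 × 28.35 g/oz ≈ 76 g
maple syrup: 4/3 cup × 4/3 × 322 g/cup ≈ 572 g
honey: (2 cup + 2 tbsp = 2.125 cup) × 4/3 × 340 g/cup ≈ 963 g
molasses: 2.5 pint × 4/3 × 2 cup/pint × 328 g/cup ≈ 2187 g
sliced almonds: (1 cup + 6 tbsp = 1.375 cup) × 4/3 × 108 g/cup = 198 g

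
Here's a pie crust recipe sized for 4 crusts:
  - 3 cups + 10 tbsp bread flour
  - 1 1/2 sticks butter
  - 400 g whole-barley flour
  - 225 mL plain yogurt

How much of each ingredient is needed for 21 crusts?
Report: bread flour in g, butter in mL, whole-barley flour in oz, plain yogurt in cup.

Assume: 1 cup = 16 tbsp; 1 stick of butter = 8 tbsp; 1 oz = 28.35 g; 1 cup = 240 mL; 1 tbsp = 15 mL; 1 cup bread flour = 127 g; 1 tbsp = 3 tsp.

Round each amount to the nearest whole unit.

Scaling factor: 21/4 = 5.25.
bread flour: (3 cup + 10 tbsp = 3.625 cup) × 21/4 × 127 g/cup ≈ 2417 g
butter: 1.5 stick × 21/4 × 8 tbsp/stick × 15 mL/tbsp = 945 mL
whole-barley flour: 400 g × 21/4 ÷ 28.35 g/oz ≈ 74 oz
plain yogurt: 225 mL × 21/4 ÷ 240 mL/cup ≈ 5 cup

bread flour: 2417 g; butter: 945 mL; whole-barley flour: 74 oz; plain yogurt: 5 cup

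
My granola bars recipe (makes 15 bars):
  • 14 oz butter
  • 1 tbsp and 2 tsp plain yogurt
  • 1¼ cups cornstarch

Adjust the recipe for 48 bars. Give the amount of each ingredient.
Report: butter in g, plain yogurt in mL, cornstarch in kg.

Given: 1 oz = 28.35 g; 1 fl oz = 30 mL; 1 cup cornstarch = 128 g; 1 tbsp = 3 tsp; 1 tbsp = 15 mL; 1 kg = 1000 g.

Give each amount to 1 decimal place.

Scaling factor: 48/15 = 16/5 = 3.2.
butter: 14 oz × 16/5 × 28.35 g/oz ≈ 1270.1 g
plain yogurt: (1 tbsp + 2 tsp = 5/3 tbsp) × 16/5 × 15 mL/tbsp = 80.0 mL
cornstarch: 1.25 cup × 16/5 × 128 g/cup ÷ 1000 g/kg ≈ 0.5 kg

butter: 1270.1 g; plain yogurt: 80.0 mL; cornstarch: 0.5 kg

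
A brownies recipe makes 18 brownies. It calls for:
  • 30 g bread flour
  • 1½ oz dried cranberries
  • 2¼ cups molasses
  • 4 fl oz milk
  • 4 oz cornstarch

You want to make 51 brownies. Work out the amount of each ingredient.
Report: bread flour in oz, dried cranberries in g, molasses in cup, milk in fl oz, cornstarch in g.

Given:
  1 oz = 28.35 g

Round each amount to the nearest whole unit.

bread flour: 3 oz; dried cranberries: 120 g; molasses: 6 cup; milk: 11 fl oz; cornstarch: 321 g

Scaling factor: 51/18 = 17/6.
bread flour: 30 g × 17/6 ÷ 28.35 g/oz ≈ 3 oz
dried cranberries: 1.5 oz × 17/6 × 28.35 g/oz ≈ 120 g
molasses: 2.25 cup × 17/6 ≈ 6 cup
milk: 4 fl oz × 17/6 ≈ 11 fl oz
cornstarch: 4 oz × 17/6 × 28.35 g/oz ≈ 321 g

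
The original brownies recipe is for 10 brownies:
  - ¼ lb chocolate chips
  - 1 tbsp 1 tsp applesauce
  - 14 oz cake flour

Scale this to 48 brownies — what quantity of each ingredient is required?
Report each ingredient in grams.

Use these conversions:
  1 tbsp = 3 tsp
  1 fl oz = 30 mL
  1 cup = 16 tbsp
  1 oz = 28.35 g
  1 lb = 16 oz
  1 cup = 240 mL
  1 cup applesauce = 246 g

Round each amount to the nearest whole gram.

Scaling factor: 48/10 = 24/5 = 4.8.
chocolate chips: 0.25 lb × 24/5 × 16 oz/lb × 28.35 g/oz ≈ 544 g
applesauce: (1 tbsp + 1 tsp = 4/3 tbsp) × 24/5 ÷ 16 tbsp/cup × 246 g/cup ≈ 98 g
cake flour: 14 oz × 24/5 × 28.35 g/oz ≈ 1905 g

chocolate chips: 544 g; applesauce: 98 g; cake flour: 1905 g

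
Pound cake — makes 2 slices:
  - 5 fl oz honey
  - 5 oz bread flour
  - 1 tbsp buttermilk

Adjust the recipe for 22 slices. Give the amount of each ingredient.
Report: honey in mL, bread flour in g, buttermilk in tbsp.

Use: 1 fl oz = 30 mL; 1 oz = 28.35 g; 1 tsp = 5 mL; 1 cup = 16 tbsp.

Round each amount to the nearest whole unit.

honey: 1650 mL; bread flour: 1559 g; buttermilk: 11 tbsp

Scaling factor: 22/2 = 11.
honey: 5 fl oz × 11 × 30 mL/fl oz = 1650 mL
bread flour: 5 oz × 11 × 28.35 g/oz ≈ 1559 g
buttermilk: 1 tbsp × 11 = 11 tbsp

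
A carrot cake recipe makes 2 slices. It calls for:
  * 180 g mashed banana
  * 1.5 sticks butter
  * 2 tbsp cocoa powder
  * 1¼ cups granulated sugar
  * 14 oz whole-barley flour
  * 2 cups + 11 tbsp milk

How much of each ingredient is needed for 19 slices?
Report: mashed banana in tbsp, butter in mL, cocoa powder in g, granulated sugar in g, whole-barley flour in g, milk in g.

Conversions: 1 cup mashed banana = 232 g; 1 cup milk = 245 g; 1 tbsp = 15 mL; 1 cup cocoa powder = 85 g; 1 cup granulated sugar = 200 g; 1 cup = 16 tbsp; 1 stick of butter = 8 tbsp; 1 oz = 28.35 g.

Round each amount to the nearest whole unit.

mashed banana: 118 tbsp; butter: 1710 mL; cocoa powder: 101 g; granulated sugar: 2375 g; whole-barley flour: 3771 g; milk: 6255 g

Scaling factor: 19/2 = 9.5.
mashed banana: 180 g × 19/2 ÷ 232 g/cup × 16 tbsp/cup ≈ 118 tbsp
butter: 1.5 stick × 19/2 × 8 tbsp/stick × 15 mL/tbsp = 1710 mL
cocoa powder: 2 tbsp × 19/2 ÷ 16 tbsp/cup × 85 g/cup ≈ 101 g
granulated sugar: 1.25 cup × 19/2 × 200 g/cup = 2375 g
whole-barley flour: 14 oz × 19/2 × 28.35 g/oz ≈ 3771 g
milk: (2 cup + 11 tbsp = 2.6875 cup) × 19/2 × 245 g/cup ≈ 6255 g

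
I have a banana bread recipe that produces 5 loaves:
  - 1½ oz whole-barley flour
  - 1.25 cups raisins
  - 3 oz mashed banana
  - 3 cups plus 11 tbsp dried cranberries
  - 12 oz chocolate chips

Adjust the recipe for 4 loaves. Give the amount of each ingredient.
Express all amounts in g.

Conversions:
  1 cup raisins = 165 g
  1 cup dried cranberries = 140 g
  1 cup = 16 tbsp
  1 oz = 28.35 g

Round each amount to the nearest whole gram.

whole-barley flour: 34 g; raisins: 165 g; mashed banana: 68 g; dried cranberries: 413 g; chocolate chips: 272 g

Scaling factor: 4/5 = 0.8.
whole-barley flour: 1.5 oz × 4/5 × 28.35 g/oz ≈ 34 g
raisins: 1.25 cup × 4/5 × 165 g/cup = 165 g
mashed banana: 3 oz × 4/5 × 28.35 g/oz ≈ 68 g
dried cranberries: (3 cup + 11 tbsp = 3.6875 cup) × 4/5 × 140 g/cup = 413 g
chocolate chips: 12 oz × 4/5 × 28.35 g/oz ≈ 272 g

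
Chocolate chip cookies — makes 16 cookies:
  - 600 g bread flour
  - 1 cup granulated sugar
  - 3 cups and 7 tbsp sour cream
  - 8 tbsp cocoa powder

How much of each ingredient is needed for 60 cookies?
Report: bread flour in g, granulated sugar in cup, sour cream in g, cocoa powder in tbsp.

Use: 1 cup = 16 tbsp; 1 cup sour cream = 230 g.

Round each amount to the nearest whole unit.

Scaling factor: 60/16 = 15/4 = 3.75.
bread flour: 600 g × 15/4 = 2250 g
granulated sugar: 1 cup × 15/4 ≈ 4 cup
sour cream: (3 cup + 7 tbsp = 3.4375 cup) × 15/4 × 230 g/cup ≈ 2965 g
cocoa powder: 8 tbsp × 15/4 = 30 tbsp

bread flour: 2250 g; granulated sugar: 4 cup; sour cream: 2965 g; cocoa powder: 30 tbsp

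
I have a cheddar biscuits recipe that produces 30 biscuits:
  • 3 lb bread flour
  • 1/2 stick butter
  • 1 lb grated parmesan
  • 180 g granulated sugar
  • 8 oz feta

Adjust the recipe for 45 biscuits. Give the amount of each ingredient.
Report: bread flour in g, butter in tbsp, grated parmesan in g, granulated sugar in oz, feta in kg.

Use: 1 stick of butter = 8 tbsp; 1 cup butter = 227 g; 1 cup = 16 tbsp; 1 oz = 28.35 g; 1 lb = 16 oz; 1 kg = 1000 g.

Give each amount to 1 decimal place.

bread flour: 2041.2 g; butter: 6.0 tbsp; grated parmesan: 680.4 g; granulated sugar: 9.5 oz; feta: 0.3 kg

Scaling factor: 45/30 = 3/2 = 1.5.
bread flour: 3 lb × 3/2 × 16 oz/lb × 28.35 g/oz = 2041.2 g
butter: 0.5 stick × 3/2 × 8 tbsp/stick = 6.0 tbsp
grated parmesan: 1 lb × 3/2 × 16 oz/lb × 28.35 g/oz = 680.4 g
granulated sugar: 180 g × 3/2 ÷ 28.35 g/oz ≈ 9.5 oz
feta: 8 oz × 3/2 × 28.35 g/oz ÷ 1000 g/kg ≈ 0.3 kg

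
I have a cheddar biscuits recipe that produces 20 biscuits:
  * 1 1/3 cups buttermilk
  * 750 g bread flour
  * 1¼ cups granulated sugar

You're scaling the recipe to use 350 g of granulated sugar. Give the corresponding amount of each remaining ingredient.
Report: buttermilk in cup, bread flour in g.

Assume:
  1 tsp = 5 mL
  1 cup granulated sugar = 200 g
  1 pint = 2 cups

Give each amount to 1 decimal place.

buttermilk: 1.9 cup; bread flour: 1050.0 g

The original recipe has 250 g of granulated sugar, so the scaling factor is 350 ÷ 250 = 7/5 = 1.4.
buttermilk: 4/3 cup × 7/5 ≈ 1.9 cup
bread flour: 750 g × 7/5 = 1050.0 g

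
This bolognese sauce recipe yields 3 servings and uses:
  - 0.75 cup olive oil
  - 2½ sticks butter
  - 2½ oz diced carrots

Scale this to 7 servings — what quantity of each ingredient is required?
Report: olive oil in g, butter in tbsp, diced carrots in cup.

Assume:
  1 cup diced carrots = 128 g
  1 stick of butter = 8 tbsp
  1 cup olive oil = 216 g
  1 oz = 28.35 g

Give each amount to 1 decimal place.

olive oil: 378.0 g; butter: 46.7 tbsp; diced carrots: 1.3 cup

Scaling factor: 7/3.
olive oil: 0.75 cup × 7/3 × 216 g/cup = 378.0 g
butter: 2.5 stick × 7/3 × 8 tbsp/stick ≈ 46.7 tbsp
diced carrots: 2.5 oz × 7/3 × 28.35 g/oz ÷ 128 g/cup ≈ 1.3 cup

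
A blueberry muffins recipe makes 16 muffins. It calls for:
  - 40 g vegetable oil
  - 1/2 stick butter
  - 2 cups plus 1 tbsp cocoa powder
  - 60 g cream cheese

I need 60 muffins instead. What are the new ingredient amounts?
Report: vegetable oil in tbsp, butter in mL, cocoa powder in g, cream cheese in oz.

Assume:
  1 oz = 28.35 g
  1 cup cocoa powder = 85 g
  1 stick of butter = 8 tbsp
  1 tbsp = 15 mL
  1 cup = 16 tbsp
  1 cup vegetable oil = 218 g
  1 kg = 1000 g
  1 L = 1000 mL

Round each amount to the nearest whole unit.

vegetable oil: 11 tbsp; butter: 225 mL; cocoa powder: 657 g; cream cheese: 8 oz

Scaling factor: 60/16 = 15/4 = 3.75.
vegetable oil: 40 g × 15/4 ÷ 218 g/cup × 16 tbsp/cup ≈ 11 tbsp
butter: 0.5 stick × 15/4 × 8 tbsp/stick × 15 mL/tbsp = 225 mL
cocoa powder: (2 cup + 1 tbsp = 2.0625 cup) × 15/4 × 85 g/cup ≈ 657 g
cream cheese: 60 g × 15/4 ÷ 28.35 g/oz ≈ 8 oz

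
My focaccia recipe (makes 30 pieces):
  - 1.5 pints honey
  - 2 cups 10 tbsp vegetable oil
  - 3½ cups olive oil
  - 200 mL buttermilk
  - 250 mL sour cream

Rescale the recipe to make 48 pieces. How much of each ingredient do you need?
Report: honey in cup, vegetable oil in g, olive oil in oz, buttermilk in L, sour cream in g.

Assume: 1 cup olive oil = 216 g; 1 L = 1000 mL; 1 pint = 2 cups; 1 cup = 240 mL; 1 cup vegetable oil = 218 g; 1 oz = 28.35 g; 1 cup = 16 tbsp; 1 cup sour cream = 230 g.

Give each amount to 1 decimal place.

honey: 4.8 cup; vegetable oil: 915.6 g; olive oil: 42.7 oz; buttermilk: 0.3 L; sour cream: 383.3 g

Scaling factor: 48/30 = 8/5 = 1.6.
honey: 1.5 pint × 8/5 × 2 cup/pint = 4.8 cup
vegetable oil: (2 cup + 10 tbsp = 2.625 cup) × 8/5 × 218 g/cup = 915.6 g
olive oil: 3.5 cup × 8/5 × 216 g/cup ÷ 28.35 g/oz ≈ 42.7 oz
buttermilk: 200 mL × 8/5 ÷ 1000 mL/L ≈ 0.3 L
sour cream: 250 mL × 8/5 ÷ 240 mL/cup × 230 g/cup ≈ 383.3 g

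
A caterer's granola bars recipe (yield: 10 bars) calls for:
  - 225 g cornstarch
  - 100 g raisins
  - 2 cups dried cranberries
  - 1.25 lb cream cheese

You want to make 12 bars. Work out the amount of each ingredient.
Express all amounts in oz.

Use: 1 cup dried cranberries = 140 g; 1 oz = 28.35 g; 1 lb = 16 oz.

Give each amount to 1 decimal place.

cornstarch: 9.5 oz; raisins: 4.2 oz; dried cranberries: 11.9 oz; cream cheese: 24.0 oz

Scaling factor: 12/10 = 6/5 = 1.2.
cornstarch: 225 g × 6/5 ÷ 28.35 g/oz ≈ 9.5 oz
raisins: 100 g × 6/5 ÷ 28.35 g/oz ≈ 4.2 oz
dried cranberries: 2 cup × 6/5 × 140 g/cup ÷ 28.35 g/oz ≈ 11.9 oz
cream cheese: 1.25 lb × 6/5 × 16 oz/lb = 24.0 oz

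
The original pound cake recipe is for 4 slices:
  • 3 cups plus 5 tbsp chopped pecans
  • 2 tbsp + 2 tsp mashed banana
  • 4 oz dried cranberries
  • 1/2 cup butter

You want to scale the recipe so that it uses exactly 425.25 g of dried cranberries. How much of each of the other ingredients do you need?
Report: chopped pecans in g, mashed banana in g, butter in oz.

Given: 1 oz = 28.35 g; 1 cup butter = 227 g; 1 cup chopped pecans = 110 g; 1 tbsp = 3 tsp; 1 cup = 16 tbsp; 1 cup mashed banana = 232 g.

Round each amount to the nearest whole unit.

chopped pecans: 1366 g; mashed banana: 145 g; butter: 15 oz

The original recipe has 113.4 g of dried cranberries, so the scaling factor is 425.25 ÷ 113.4 = 15/4 = 3.75.
chopped pecans: (3 cup + 5 tbsp = 3.3125 cup) × 15/4 × 110 g/cup ≈ 1366 g
mashed banana: (2 tbsp + 2 tsp = 8/3 tbsp) × 15/4 ÷ 16 tbsp/cup × 232 g/cup = 145 g
butter: 0.5 cup × 15/4 × 227 g/cup ÷ 28.35 g/oz ≈ 15 oz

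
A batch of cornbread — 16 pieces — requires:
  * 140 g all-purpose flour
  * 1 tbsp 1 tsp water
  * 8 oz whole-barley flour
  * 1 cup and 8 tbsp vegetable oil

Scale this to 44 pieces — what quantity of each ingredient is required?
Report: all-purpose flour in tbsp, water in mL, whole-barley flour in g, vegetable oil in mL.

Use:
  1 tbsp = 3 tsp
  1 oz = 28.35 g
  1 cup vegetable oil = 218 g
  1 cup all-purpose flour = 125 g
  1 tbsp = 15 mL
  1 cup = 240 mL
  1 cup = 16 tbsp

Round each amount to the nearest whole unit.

all-purpose flour: 49 tbsp; water: 55 mL; whole-barley flour: 624 g; vegetable oil: 990 mL

Scaling factor: 44/16 = 11/4 = 2.75.
all-purpose flour: 140 g × 11/4 ÷ 125 g/cup × 16 tbsp/cup ≈ 49 tbsp
water: (1 tbsp + 1 tsp = 4/3 tbsp) × 11/4 × 15 mL/tbsp = 55 mL
whole-barley flour: 8 oz × 11/4 × 28.35 g/oz ≈ 624 g
vegetable oil: (1 cup + 8 tbsp = 1.5 cup) × 11/4 × 240 mL/cup = 990 mL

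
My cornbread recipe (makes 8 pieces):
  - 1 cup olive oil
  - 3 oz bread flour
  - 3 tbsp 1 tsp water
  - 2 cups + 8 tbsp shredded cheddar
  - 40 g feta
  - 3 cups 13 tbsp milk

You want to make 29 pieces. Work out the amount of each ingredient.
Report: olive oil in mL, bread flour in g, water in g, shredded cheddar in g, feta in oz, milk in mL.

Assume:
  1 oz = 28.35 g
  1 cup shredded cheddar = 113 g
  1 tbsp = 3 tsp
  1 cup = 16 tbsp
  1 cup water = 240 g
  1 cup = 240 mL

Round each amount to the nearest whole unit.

Scaling factor: 29/8 = 3.625.
olive oil: 1 cup × 29/8 × 240 mL/cup = 870 mL
bread flour: 3 oz × 29/8 × 28.35 g/oz ≈ 308 g
water: (3 tbsp + 1 tsp = 10/3 tbsp) × 29/8 ÷ 16 tbsp/cup × 240 g/cup ≈ 181 g
shredded cheddar: (2 cup + 8 tbsp = 2.5 cup) × 29/8 × 113 g/cup ≈ 1024 g
feta: 40 g × 29/8 ÷ 28.35 g/oz ≈ 5 oz
milk: (3 cup + 13 tbsp = 3.8125 cup) × 29/8 × 240 mL/cup ≈ 3317 mL

olive oil: 870 mL; bread flour: 308 g; water: 181 g; shredded cheddar: 1024 g; feta: 5 oz; milk: 3317 mL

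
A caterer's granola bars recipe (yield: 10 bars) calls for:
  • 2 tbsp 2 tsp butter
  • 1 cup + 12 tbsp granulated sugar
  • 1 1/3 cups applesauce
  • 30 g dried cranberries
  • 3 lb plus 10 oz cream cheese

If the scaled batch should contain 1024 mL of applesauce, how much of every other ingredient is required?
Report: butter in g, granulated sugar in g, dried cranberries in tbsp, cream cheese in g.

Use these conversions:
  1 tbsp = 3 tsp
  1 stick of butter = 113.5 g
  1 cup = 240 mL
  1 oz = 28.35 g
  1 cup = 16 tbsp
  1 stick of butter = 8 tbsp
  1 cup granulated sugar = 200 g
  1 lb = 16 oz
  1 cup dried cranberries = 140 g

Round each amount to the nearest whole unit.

butter: 121 g; granulated sugar: 1120 g; dried cranberries: 11 tbsp; cream cheese: 5262 g

The original recipe has 320 mL of applesauce, so the scaling factor is 1024 ÷ 320 = 16/5 = 3.2.
butter: (2 tbsp + 2 tsp = 8/3 tbsp) × 16/5 ÷ 8 tbsp/stick × 113.5 g/stick ≈ 121 g
granulated sugar: (1 cup + 12 tbsp = 1.75 cup) × 16/5 × 200 g/cup = 1120 g
dried cranberries: 30 g × 16/5 ÷ 140 g/cup × 16 tbsp/cup ≈ 11 tbsp
cream cheese: (3 lb + 10 oz = 3.625 lb) × 16/5 × 16 oz/lb × 28.35 g/oz ≈ 5262 g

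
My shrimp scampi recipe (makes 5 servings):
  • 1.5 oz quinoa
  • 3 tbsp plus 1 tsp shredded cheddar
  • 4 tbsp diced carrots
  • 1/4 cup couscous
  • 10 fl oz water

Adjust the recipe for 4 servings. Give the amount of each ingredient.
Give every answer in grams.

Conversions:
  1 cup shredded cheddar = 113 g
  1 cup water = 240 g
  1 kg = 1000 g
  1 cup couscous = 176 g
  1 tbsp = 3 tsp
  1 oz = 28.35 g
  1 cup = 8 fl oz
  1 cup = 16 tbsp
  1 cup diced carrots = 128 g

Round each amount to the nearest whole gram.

quinoa: 34 g; shredded cheddar: 19 g; diced carrots: 26 g; couscous: 35 g; water: 240 g

Scaling factor: 4/5 = 0.8.
quinoa: 1.5 oz × 4/5 × 28.35 g/oz ≈ 34 g
shredded cheddar: (3 tbsp + 1 tsp = 10/3 tbsp) × 4/5 ÷ 16 tbsp/cup × 113 g/cup ≈ 19 g
diced carrots: 4 tbsp × 4/5 ÷ 16 tbsp/cup × 128 g/cup ≈ 26 g
couscous: 0.25 cup × 4/5 × 176 g/cup ≈ 35 g
water: 10 fl oz × 4/5 ÷ 8 fl oz/cup × 240 g/cup = 240 g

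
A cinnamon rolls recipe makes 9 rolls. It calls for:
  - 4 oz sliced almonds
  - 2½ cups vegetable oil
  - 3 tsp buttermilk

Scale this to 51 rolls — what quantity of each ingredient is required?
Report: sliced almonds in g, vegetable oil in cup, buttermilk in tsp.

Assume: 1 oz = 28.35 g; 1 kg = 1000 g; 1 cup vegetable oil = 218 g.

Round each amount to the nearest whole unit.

Scaling factor: 51/9 = 17/3.
sliced almonds: 4 oz × 17/3 × 28.35 g/oz ≈ 643 g
vegetable oil: 2.5 cup × 17/3 ≈ 14 cup
buttermilk: 3 tsp × 17/3 = 17 tsp

sliced almonds: 643 g; vegetable oil: 14 cup; buttermilk: 17 tsp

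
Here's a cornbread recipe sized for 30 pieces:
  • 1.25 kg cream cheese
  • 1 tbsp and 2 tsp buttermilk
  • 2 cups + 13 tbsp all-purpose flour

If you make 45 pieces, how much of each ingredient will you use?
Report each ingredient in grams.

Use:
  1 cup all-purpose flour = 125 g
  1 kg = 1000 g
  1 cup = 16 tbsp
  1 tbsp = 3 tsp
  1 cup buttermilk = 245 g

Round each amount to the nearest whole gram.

Scaling factor: 45/30 = 3/2 = 1.5.
cream cheese: 1.25 kg × 3/2 × 1000 g/kg = 1875 g
buttermilk: (1 tbsp + 2 tsp = 5/3 tbsp) × 3/2 ÷ 16 tbsp/cup × 245 g/cup ≈ 38 g
all-purpose flour: (2 cup + 13 tbsp = 2.8125 cup) × 3/2 × 125 g/cup ≈ 527 g

cream cheese: 1875 g; buttermilk: 38 g; all-purpose flour: 527 g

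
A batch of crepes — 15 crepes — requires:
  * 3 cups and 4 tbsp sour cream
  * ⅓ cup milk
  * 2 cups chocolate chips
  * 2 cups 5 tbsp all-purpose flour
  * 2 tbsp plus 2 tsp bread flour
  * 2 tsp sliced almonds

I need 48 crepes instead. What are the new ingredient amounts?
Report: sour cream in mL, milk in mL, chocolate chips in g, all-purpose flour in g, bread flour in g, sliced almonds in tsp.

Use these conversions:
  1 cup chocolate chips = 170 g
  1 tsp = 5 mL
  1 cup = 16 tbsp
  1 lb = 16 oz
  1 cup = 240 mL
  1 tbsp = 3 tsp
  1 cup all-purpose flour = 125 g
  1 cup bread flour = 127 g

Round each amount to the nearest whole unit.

sour cream: 2496 mL; milk: 256 mL; chocolate chips: 1088 g; all-purpose flour: 925 g; bread flour: 68 g; sliced almonds: 6 tsp

Scaling factor: 48/15 = 16/5 = 3.2.
sour cream: (3 cup + 4 tbsp = 3.25 cup) × 16/5 × 240 mL/cup = 2496 mL
milk: 1/3 cup × 16/5 × 240 mL/cup = 256 mL
chocolate chips: 2 cup × 16/5 × 170 g/cup = 1088 g
all-purpose flour: (2 cup + 5 tbsp = 2.3125 cup) × 16/5 × 125 g/cup = 925 g
bread flour: (2 tbsp + 2 tsp = 8/3 tbsp) × 16/5 ÷ 16 tbsp/cup × 127 g/cup ≈ 68 g
sliced almonds: 2 tsp × 16/5 ≈ 6 tsp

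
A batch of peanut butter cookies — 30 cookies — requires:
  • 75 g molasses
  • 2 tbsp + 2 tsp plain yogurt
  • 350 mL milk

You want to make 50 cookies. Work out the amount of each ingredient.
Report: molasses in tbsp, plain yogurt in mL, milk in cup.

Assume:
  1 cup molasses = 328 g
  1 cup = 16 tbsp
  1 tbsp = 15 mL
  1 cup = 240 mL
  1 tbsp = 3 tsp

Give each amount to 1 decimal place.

Scaling factor: 50/30 = 5/3.
molasses: 75 g × 5/3 ÷ 328 g/cup × 16 tbsp/cup ≈ 6.1 tbsp
plain yogurt: (2 tbsp + 2 tsp = 8/3 tbsp) × 5/3 × 15 mL/tbsp ≈ 66.7 mL
milk: 350 mL × 5/3 ÷ 240 mL/cup ≈ 2.4 cup

molasses: 6.1 tbsp; plain yogurt: 66.7 mL; milk: 2.4 cup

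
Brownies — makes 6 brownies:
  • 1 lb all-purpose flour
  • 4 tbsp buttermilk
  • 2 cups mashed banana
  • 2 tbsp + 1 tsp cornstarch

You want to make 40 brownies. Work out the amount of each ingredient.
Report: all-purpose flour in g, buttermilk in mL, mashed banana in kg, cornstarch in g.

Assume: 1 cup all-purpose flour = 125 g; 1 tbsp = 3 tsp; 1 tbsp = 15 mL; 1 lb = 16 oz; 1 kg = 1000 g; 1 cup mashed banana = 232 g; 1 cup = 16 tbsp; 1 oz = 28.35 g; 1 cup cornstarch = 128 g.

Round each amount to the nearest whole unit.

Scaling factor: 40/6 = 20/3.
all-purpose flour: 1 lb × 20/3 × 16 oz/lb × 28.35 g/oz = 3024 g
buttermilk: 4 tbsp × 20/3 × 15 mL/tbsp = 400 mL
mashed banana: 2 cup × 20/3 × 232 g/cup ÷ 1000 g/kg ≈ 3 kg
cornstarch: (2 tbsp + 1 tsp = 7/3 tbsp) × 20/3 ÷ 16 tbsp/cup × 128 g/cup ≈ 124 g

all-purpose flour: 3024 g; buttermilk: 400 mL; mashed banana: 3 kg; cornstarch: 124 g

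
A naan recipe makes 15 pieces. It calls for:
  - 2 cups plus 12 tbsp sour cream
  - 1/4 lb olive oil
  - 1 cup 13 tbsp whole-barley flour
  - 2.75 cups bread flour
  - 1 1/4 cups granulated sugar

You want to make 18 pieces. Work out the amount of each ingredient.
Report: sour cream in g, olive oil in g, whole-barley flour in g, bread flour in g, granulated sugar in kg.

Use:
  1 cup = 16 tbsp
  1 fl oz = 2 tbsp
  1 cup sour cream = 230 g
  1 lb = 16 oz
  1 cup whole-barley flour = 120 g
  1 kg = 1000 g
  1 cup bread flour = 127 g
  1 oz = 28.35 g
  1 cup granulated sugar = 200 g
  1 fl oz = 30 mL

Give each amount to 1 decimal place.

sour cream: 759.0 g; olive oil: 136.1 g; whole-barley flour: 261.0 g; bread flour: 419.1 g; granulated sugar: 0.3 kg

Scaling factor: 18/15 = 6/5 = 1.2.
sour cream: (2 cup + 12 tbsp = 2.75 cup) × 6/5 × 230 g/cup = 759.0 g
olive oil: 0.25 lb × 6/5 × 16 oz/lb × 28.35 g/oz ≈ 136.1 g
whole-barley flour: (1 cup + 13 tbsp = 1.8125 cup) × 6/5 × 120 g/cup = 261.0 g
bread flour: 2.75 cup × 6/5 × 127 g/cup = 419.1 g
granulated sugar: 1.25 cup × 6/5 × 200 g/cup ÷ 1000 g/kg = 0.3 kg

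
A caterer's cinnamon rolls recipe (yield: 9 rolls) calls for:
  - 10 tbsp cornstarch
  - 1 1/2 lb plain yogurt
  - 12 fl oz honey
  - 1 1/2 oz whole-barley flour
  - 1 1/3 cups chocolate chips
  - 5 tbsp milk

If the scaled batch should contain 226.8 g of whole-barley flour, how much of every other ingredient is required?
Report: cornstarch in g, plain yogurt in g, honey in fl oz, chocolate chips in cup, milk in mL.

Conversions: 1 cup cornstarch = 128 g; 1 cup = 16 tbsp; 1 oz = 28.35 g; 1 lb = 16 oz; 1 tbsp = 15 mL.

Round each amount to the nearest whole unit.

cornstarch: 427 g; plain yogurt: 3629 g; honey: 64 fl oz; chocolate chips: 7 cup; milk: 400 mL

The original recipe has 42.525 g of whole-barley flour, so the scaling factor is 226.8 ÷ 42.525 = 16/3.
cornstarch: 10 tbsp × 16/3 ÷ 16 tbsp/cup × 128 g/cup ≈ 427 g
plain yogurt: 1.5 lb × 16/3 × 16 oz/lb × 28.35 g/oz ≈ 3629 g
honey: 12 fl oz × 16/3 = 64 fl oz
chocolate chips: 4/3 cup × 16/3 ≈ 7 cup
milk: 5 tbsp × 16/3 × 15 mL/tbsp = 400 mL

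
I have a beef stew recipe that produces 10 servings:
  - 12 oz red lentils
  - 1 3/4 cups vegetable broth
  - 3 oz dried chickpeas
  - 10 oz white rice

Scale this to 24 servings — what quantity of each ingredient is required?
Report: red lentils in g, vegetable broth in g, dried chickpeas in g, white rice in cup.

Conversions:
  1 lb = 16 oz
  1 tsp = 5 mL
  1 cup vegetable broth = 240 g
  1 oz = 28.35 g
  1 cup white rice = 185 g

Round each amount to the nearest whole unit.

red lentils: 816 g; vegetable broth: 1008 g; dried chickpeas: 204 g; white rice: 4 cup

Scaling factor: 24/10 = 12/5 = 2.4.
red lentils: 12 oz × 12/5 × 28.35 g/oz ≈ 816 g
vegetable broth: 1.75 cup × 12/5 × 240 g/cup = 1008 g
dried chickpeas: 3 oz × 12/5 × 28.35 g/oz ≈ 204 g
white rice: 10 oz × 12/5 × 28.35 g/oz ÷ 185 g/cup ≈ 4 cup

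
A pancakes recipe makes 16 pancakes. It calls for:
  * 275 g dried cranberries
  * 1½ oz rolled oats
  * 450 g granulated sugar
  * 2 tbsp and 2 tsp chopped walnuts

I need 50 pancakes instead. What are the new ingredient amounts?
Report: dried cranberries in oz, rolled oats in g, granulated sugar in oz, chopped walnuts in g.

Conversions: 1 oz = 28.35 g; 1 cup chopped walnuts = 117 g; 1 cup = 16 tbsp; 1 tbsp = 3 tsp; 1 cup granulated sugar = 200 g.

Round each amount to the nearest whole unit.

dried cranberries: 30 oz; rolled oats: 133 g; granulated sugar: 50 oz; chopped walnuts: 61 g

Scaling factor: 50/16 = 25/8 = 3.125.
dried cranberries: 275 g × 25/8 ÷ 28.35 g/oz ≈ 30 oz
rolled oats: 1.5 oz × 25/8 × 28.35 g/oz ≈ 133 g
granulated sugar: 450 g × 25/8 ÷ 28.35 g/oz ≈ 50 oz
chopped walnuts: (2 tbsp + 2 tsp = 8/3 tbsp) × 25/8 ÷ 16 tbsp/cup × 117 g/cup ≈ 61 g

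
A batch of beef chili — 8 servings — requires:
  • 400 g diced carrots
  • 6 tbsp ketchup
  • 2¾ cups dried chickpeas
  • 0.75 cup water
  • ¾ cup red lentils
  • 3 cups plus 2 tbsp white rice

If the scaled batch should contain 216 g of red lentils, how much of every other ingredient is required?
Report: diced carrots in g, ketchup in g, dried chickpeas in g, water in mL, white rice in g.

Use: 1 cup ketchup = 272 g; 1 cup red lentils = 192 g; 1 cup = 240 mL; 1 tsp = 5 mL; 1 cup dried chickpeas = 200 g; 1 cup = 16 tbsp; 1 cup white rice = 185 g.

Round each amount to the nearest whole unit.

diced carrots: 600 g; ketchup: 153 g; dried chickpeas: 825 g; water: 270 mL; white rice: 867 g

The original recipe has 144 g of red lentils, so the scaling factor is 216 ÷ 144 = 3/2 = 1.5.
diced carrots: 400 g × 3/2 = 600 g
ketchup: 6 tbsp × 3/2 ÷ 16 tbsp/cup × 272 g/cup = 153 g
dried chickpeas: 2.75 cup × 3/2 × 200 g/cup = 825 g
water: 0.75 cup × 3/2 × 240 mL/cup = 270 mL
white rice: (3 cup + 2 tbsp = 3.125 cup) × 3/2 × 185 g/cup ≈ 867 g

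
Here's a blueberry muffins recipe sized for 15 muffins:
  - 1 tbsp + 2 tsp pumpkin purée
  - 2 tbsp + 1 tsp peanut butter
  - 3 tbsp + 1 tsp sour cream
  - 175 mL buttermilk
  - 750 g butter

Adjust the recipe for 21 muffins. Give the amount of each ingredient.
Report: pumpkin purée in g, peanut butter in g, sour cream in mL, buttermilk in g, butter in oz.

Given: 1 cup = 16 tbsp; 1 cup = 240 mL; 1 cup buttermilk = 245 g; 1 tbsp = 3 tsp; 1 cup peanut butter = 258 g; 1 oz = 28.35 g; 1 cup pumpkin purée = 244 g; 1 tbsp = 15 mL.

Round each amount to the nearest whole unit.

Scaling factor: 21/15 = 7/5 = 1.4.
pumpkin purée: (1 tbsp + 2 tsp = 5/3 tbsp) × 7/5 ÷ 16 tbsp/cup × 244 g/cup ≈ 36 g
peanut butter: (2 tbsp + 1 tsp = 7/3 tbsp) × 7/5 ÷ 16 tbsp/cup × 258 g/cup ≈ 53 g
sour cream: (3 tbsp + 1 tsp = 10/3 tbsp) × 7/5 × 15 mL/tbsp = 70 mL
buttermilk: 175 mL × 7/5 ÷ 240 mL/cup × 245 g/cup ≈ 250 g
butter: 750 g × 7/5 ÷ 28.35 g/oz ≈ 37 oz

pumpkin purée: 36 g; peanut butter: 53 g; sour cream: 70 mL; buttermilk: 250 g; butter: 37 oz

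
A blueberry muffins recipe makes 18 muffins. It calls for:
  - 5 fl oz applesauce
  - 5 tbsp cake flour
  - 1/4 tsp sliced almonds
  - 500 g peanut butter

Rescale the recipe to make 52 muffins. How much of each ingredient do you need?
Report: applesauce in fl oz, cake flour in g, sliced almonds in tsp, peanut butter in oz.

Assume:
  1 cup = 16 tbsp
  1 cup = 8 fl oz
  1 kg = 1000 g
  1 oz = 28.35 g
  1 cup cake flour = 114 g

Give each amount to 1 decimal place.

applesauce: 14.4 fl oz; cake flour: 102.9 g; sliced almonds: 0.7 tsp; peanut butter: 51.0 oz

Scaling factor: 52/18 = 26/9.
applesauce: 5 fl oz × 26/9 ≈ 14.4 fl oz
cake flour: 5 tbsp × 26/9 ÷ 16 tbsp/cup × 114 g/cup ≈ 102.9 g
sliced almonds: 0.25 tsp × 26/9 ≈ 0.7 tsp
peanut butter: 500 g × 26/9 ÷ 28.35 g/oz ≈ 51.0 oz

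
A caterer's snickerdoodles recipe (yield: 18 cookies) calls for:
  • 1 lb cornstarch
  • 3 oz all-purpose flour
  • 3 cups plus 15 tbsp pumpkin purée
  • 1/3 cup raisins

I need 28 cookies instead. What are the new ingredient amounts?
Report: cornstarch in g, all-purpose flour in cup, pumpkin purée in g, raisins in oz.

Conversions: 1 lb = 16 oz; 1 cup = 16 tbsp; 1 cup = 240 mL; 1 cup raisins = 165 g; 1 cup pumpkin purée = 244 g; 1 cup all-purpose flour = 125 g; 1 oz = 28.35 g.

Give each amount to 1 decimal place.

Scaling factor: 28/18 = 14/9.
cornstarch: 1 lb × 14/9 × 16 oz/lb × 28.35 g/oz = 705.6 g
all-purpose flour: 3 oz × 14/9 × 28.35 g/oz ÷ 125 g/cup ≈ 1.1 cup
pumpkin purée: (3 cup + 15 tbsp = 3.9375 cup) × 14/9 × 244 g/cup = 1494.5 g
raisins: 1/3 cup × 14/9 × 165 g/cup ÷ 28.35 g/oz ≈ 3.0 oz

cornstarch: 705.6 g; all-purpose flour: 1.1 cup; pumpkin purée: 1494.5 g; raisins: 3.0 oz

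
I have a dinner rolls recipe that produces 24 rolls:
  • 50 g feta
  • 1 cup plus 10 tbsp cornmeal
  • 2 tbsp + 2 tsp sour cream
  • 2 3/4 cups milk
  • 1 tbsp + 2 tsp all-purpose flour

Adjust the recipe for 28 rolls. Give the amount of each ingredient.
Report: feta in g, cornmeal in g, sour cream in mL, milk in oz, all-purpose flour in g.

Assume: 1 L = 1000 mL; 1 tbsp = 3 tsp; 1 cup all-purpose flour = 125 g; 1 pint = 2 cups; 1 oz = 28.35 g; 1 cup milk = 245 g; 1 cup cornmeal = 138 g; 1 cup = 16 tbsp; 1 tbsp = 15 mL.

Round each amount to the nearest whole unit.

Scaling factor: 28/24 = 7/6.
feta: 50 g × 7/6 ≈ 58 g
cornmeal: (1 cup + 10 tbsp = 1.625 cup) × 7/6 × 138 g/cup ≈ 262 g
sour cream: (2 tbsp + 2 tsp = 8/3 tbsp) × 7/6 × 15 mL/tbsp ≈ 47 mL
milk: 2.75 cup × 7/6 × 245 g/cup ÷ 28.35 g/oz ≈ 28 oz
all-purpose flour: (1 tbsp + 2 tsp = 5/3 tbsp) × 7/6 ÷ 16 tbsp/cup × 125 g/cup ≈ 15 g

feta: 58 g; cornmeal: 262 g; sour cream: 47 mL; milk: 28 oz; all-purpose flour: 15 g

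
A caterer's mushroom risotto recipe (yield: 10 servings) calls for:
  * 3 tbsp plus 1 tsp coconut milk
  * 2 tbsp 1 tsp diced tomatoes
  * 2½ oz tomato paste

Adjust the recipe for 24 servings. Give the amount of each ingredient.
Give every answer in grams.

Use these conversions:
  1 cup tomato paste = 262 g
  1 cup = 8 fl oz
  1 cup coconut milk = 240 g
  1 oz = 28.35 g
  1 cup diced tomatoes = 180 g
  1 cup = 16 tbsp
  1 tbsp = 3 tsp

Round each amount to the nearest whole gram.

Scaling factor: 24/10 = 12/5 = 2.4.
coconut milk: (3 tbsp + 1 tsp = 10/3 tbsp) × 12/5 ÷ 16 tbsp/cup × 240 g/cup = 120 g
diced tomatoes: (2 tbsp + 1 tsp = 7/3 tbsp) × 12/5 ÷ 16 tbsp/cup × 180 g/cup = 63 g
tomato paste: 2.5 oz × 12/5 × 28.35 g/oz ≈ 170 g

coconut milk: 120 g; diced tomatoes: 63 g; tomato paste: 170 g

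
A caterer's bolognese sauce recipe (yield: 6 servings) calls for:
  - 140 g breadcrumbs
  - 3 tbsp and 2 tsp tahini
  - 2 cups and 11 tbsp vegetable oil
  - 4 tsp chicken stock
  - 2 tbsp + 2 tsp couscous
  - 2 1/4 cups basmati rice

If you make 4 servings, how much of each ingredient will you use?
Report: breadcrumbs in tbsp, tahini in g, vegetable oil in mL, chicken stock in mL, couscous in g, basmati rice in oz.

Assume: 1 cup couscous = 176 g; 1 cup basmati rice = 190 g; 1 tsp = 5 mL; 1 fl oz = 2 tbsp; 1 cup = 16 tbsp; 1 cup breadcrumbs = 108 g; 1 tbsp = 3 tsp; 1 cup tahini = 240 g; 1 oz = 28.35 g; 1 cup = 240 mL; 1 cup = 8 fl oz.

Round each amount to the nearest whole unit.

Scaling factor: 4/6 = 2/3.
breadcrumbs: 140 g × 2/3 ÷ 108 g/cup × 16 tbsp/cup ≈ 14 tbsp
tahini: (3 tbsp + 2 tsp = 11/3 tbsp) × 2/3 ÷ 16 tbsp/cup × 240 g/cup ≈ 37 g
vegetable oil: (2 cup + 11 tbsp = 2.6875 cup) × 2/3 × 240 mL/cup = 430 mL
chicken stock: 4 tsp × 2/3 × 5 mL/tsp ≈ 13 mL
couscous: (2 tbsp + 2 tsp = 8/3 tbsp) × 2/3 ÷ 16 tbsp/cup × 176 g/cup ≈ 20 g
basmati rice: 2.25 cup × 2/3 × 190 g/cup ÷ 28.35 g/oz ≈ 10 oz

breadcrumbs: 14 tbsp; tahini: 37 g; vegetable oil: 430 mL; chicken stock: 13 mL; couscous: 20 g; basmati rice: 10 oz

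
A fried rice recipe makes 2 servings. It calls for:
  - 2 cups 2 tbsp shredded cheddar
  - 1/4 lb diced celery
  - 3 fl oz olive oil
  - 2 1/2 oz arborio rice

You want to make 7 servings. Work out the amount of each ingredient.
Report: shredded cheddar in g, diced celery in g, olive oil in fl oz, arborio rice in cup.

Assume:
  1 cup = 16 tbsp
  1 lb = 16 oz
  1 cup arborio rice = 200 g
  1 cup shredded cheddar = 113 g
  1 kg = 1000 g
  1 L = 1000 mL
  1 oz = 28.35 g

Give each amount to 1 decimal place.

shredded cheddar: 840.4 g; diced celery: 396.9 g; olive oil: 10.5 fl oz; arborio rice: 1.2 cup

Scaling factor: 7/2 = 3.5.
shredded cheddar: (2 cup + 2 tbsp = 2.125 cup) × 7/2 × 113 g/cup ≈ 840.4 g
diced celery: 0.25 lb × 7/2 × 16 oz/lb × 28.35 g/oz = 396.9 g
olive oil: 3 fl oz × 7/2 = 10.5 fl oz
arborio rice: 2.5 oz × 7/2 × 28.35 g/oz ÷ 200 g/cup ≈ 1.2 cup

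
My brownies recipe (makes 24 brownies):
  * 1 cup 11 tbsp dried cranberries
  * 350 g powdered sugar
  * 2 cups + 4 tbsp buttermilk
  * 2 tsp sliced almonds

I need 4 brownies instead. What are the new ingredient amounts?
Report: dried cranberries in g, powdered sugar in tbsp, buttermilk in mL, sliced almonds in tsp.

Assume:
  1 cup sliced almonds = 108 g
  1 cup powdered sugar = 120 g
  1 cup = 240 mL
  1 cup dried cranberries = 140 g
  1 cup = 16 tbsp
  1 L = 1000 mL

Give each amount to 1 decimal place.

dried cranberries: 39.4 g; powdered sugar: 7.8 tbsp; buttermilk: 90.0 mL; sliced almonds: 0.3 tsp

Scaling factor: 4/24 = 1/6.
dried cranberries: (1 cup + 11 tbsp = 1.6875 cup) × 1/6 × 140 g/cup ≈ 39.4 g
powdered sugar: 350 g × 1/6 ÷ 120 g/cup × 16 tbsp/cup ≈ 7.8 tbsp
buttermilk: (2 cup + 4 tbsp = 2.25 cup) × 1/6 × 240 mL/cup = 90.0 mL
sliced almonds: 2 tsp × 1/6 ≈ 0.3 tsp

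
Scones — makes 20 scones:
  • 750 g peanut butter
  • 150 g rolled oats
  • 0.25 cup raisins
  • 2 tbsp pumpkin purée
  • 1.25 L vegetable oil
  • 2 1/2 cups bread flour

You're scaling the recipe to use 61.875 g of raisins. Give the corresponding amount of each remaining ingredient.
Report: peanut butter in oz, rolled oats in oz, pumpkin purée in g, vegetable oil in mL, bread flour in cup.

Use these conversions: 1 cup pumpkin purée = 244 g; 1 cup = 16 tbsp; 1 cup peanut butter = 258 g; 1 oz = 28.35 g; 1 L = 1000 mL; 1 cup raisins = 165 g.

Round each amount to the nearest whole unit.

The original recipe has 41.25 g of raisins, so the scaling factor is 61.875 ÷ 41.25 = 3/2 = 1.5.
peanut butter: 750 g × 3/2 ÷ 28.35 g/oz ≈ 40 oz
rolled oats: 150 g × 3/2 ÷ 28.35 g/oz ≈ 8 oz
pumpkin purée: 2 tbsp × 3/2 ÷ 16 tbsp/cup × 244 g/cup ≈ 46 g
vegetable oil: 1.25 L × 3/2 × 1000 mL/L = 1875 mL
bread flour: 2.5 cup × 3/2 ≈ 4 cup

peanut butter: 40 oz; rolled oats: 8 oz; pumpkin purée: 46 g; vegetable oil: 1875 mL; bread flour: 4 cup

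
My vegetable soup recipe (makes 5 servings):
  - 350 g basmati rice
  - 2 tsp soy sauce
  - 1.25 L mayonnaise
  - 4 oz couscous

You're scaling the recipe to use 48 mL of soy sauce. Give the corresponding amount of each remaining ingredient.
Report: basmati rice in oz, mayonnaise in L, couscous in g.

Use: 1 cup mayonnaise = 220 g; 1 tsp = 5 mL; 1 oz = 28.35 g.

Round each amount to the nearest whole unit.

The original recipe has 10 mL of soy sauce, so the scaling factor is 48 ÷ 10 = 24/5 = 4.8.
basmati rice: 350 g × 24/5 ÷ 28.35 g/oz ≈ 59 oz
mayonnaise: 1.25 L × 24/5 = 6 L
couscous: 4 oz × 24/5 × 28.35 g/oz ≈ 544 g

basmati rice: 59 oz; mayonnaise: 6 L; couscous: 544 g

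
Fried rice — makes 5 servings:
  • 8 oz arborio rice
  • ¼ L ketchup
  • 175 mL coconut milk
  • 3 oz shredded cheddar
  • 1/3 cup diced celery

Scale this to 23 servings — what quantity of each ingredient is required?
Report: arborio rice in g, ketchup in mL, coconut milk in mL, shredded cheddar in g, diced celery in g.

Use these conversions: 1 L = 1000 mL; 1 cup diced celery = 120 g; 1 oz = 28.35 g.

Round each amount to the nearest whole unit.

Scaling factor: 23/5 = 4.6.
arborio rice: 8 oz × 23/5 × 28.35 g/oz ≈ 1043 g
ketchup: 0.25 L × 23/5 × 1000 mL/L = 1150 mL
coconut milk: 175 mL × 23/5 = 805 mL
shredded cheddar: 3 oz × 23/5 × 28.35 g/oz ≈ 391 g
diced celery: 1/3 cup × 23/5 × 120 g/cup = 184 g

arborio rice: 1043 g; ketchup: 1150 mL; coconut milk: 805 mL; shredded cheddar: 391 g; diced celery: 184 g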